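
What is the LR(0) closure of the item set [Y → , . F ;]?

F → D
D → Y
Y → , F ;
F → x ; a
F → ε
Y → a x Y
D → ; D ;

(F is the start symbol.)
To compute CLOSURE, for each item [A → α.Bβ] where B is a non-terminal, add [B → .γ] for all productions B → γ; repeat for the newly added items until nothing changes.

Start with: [Y → , . F ;]
  [Y → , . F ;] has the dot before F: add [F → . D], [F → . x ; a], [F → .]
  [F → . D] has the dot before D: add [D → . Y], [D → . ; D ;]
  [D → . Y] has the dot before Y: add [Y → . , F ;], [Y → . a x Y]
No further items can be added.

CLOSURE = { [D → . ; D ;], [D → . Y], [F → . D], [F → . x ; a], [F → .], [Y → , . F ;], [Y → . , F ;], [Y → . a x Y] }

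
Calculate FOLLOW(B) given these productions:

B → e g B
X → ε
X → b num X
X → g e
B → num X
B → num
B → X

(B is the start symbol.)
{ $ }

B is the start symbol, so $ ∈ FOLLOW(B).
In B → e g B: B is at the end; this adds FOLLOW(B) to itself — nothing new

Taking the union: FOLLOW(B) = { $ }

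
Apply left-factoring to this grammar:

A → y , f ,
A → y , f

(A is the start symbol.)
Left-factoring transforms A → αβ₁ | αβ₂ into A → αA' and A' → β₁ | β₂
(α is the longest common prefix among the alternatives). Repeat until
no nonterminal has two alternatives with a common prefix.

Round 1: A has alternatives sharing prefix 'y , f'. Introduce A': A → y , f A'
  Add: A' → ,
  Add: A' → ε

No remaining common prefixes — done.

Resulting grammar:
A → y , f A'
A' → ,
A' → ε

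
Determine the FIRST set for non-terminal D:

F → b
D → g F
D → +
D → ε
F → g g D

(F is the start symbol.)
{ '+', 'g', ε }

To compute FIRST(D), examine every production with D on the left-hand side, reading each right-hand side left to right until a non-nullable symbol is reached.

From D → g F:
  - g is a terminal: add 'g' and stop
From D → +:
  - '+' is a terminal: add '+' and stop
From D → ε:
  - ε-production, so ε ∈ FIRST(D)

Collecting: FIRST(D) = { '+', 'g', ε }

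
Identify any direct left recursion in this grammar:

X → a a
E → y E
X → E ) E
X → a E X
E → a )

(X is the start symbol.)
X → a a: starts with a
E → y E: starts with y
X → E ) E: starts with E
X → a E X: starts with a
E → a ): starts with a

No direct left recursion found.

Answer: No direct left recursion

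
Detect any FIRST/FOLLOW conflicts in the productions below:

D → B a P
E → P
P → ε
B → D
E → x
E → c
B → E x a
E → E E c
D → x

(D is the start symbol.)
Yes. E → x with FOLLOW(E) on { 'x' }; E → c with FOLLOW(E) on { 'c' }; E → E E c with FOLLOW(E) on { 'c', 'x' }

Nullable non-terminals: E, P.
FIRST sets used below: FIRST(P) = { ε }, FIRST(E) = { 'c', 'x', ε }

E: nullable alternative(s) E → P; FOLLOW(E) = { 'c', 'x' }
  E → P: FIRST \ {ε} = { } — this is the only nullable alternative, skip
  E → x: FIRST \ {ε} = { 'x' } — overlaps FOLLOW(E) on { 'x' }: CONFLICT
  E → c: FIRST \ {ε} = { 'c' } — overlaps FOLLOW(E) on { 'c' }: CONFLICT
  E → E E c: FIRST \ {ε} = { 'c', 'x' } — overlaps FOLLOW(E) on { 'c', 'x' }: CONFLICT
P has a nullable alternative but only one production, so nothing to check.

B, D have no nullable alternative, so no FIRST/FOLLOW check is needed there.

So the grammar has 3 FIRST/FOLLOW conflicts (marked CONFLICT above).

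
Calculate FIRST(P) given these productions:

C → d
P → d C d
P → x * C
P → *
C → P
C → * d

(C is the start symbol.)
{ '*', 'd', 'x' }

To compute FIRST(P), examine every production with P on the left-hand side, reading each right-hand side left to right until a non-nullable symbol is reached.

From P → d C d:
  - d is a terminal: add 'd' and stop
From P → x * C:
  - x is a terminal: add 'x' and stop
From P → *:
  - '*' is a terminal: add '*' and stop

Collecting: FIRST(P) = { '*', 'd', 'x' }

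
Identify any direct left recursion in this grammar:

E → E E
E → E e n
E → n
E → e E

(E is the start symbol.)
E → E E: LEFT RECURSIVE (starts with E)
E → E e n: LEFT RECURSIVE (starts with E)
E → n: starts with n
E → e E: starts with e

The grammar has direct left recursion on: E.

Answer: Yes, E is left-recursive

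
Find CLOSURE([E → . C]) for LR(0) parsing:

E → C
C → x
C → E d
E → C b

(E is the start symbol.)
To compute CLOSURE, for each item [A → α.Bβ] where B is a non-terminal, add [B → .γ] for all productions B → γ; repeat for the newly added items until nothing changes.

Start with: [E → . C]
  [E → . C] has the dot before C: add [C → . x], [C → . E d]
  [C → . E d] has the dot before E: add [E → . C b]
No further items can be added.

CLOSURE = { [C → . E d], [C → . x], [E → . C b], [E → . C] }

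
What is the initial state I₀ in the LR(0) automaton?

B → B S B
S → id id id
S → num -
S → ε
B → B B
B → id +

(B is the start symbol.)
{ [B → . B B], [B → . B S B], [B → . id +], [B' → . B] }

First, augment the grammar with B' → B
I₀ = CLOSURE({ [B' → . B] }):
  [B' → . B] has the dot before B: add [B → . B S B], [B → . B B], [B → . id +]
No further items can be added.

I₀ = { [B → . B B], [B → . B S B], [B → . id +], [B' → . B] }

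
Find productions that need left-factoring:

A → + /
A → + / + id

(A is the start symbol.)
Yes, A has productions with common prefix '+ /'

Left-factoring is needed when two productions for the same non-terminal
share a common prefix on the right-hand side.

Productions for A:
  A → + /
  A → + / + id

Found common prefix '+ /' in productions for A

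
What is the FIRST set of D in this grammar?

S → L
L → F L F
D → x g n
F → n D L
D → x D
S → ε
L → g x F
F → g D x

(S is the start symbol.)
{ 'x' }

From D → x g n:
  - x is a terminal: add 'x' and stop
From D → x D:
  - x is a terminal: add 'x' and stop

Collecting: FIRST(D) = { 'x' }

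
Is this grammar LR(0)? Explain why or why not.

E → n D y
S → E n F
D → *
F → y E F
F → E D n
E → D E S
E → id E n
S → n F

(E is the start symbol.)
Augment with E' → E and build the canonical LR(0) collection (I0 = CLOSURE({[E' → . E]}), then GOTO on every symbol after a dot until no new states appear). It has 24 states:
  I0: { [D → . *], [E → . D E S], [E → . id E n], [E → . n D y], [E' → . E] }  — shift
  I1: { [D → * .] }  — reduce
  I2: { [D → . *], [E → . D E S], [E → . id E n], [E → . n D y], [E → D . E S] }  — shift
  I3: { [E' → E .] }  — accept
  I4: { [D → . *], [E → . D E S], [E → . id E n], [E → . n D y], [E → id . E n] }  — shift
  I5: { [D → . *], [E → n . D y] }  — shift
  I6: { [E → n D . y] }  — shift
  I7: { [E → n D y .] }  — reduce
  I8: { [E → id E . n] }  — shift
  I9: { [E → id E n .] }  — reduce
  I10: { [D → . *], [E → . D E S], [E → . id E n], [E → . n D y], [E → D E . S], [S → . E n F], [S → . n F] }  — shift
  I11: { [S → E . n F] }  — shift
  I12: { [E → D E S .] }  — reduce
  I13: { [D → . *], [E → . D E S], [E → . id E n], [E → . n D y], [E → n . D y], [F → . E D n], [F → . y E F], [S → n . F] }  — shift
  I14: { [D → . *], [E → . D E S], [E → . id E n], [E → . n D y], [E → D . E S], [E → n D . y] }  — shift
  I15: { [D → . *], [F → E . D n] }  — shift
  I16: { [S → n F .] }  — reduce
  I17: { [D → . *], [E → . D E S], [E → . id E n], [E → . n D y], [F → y . E F] }  — shift
  I18: { [D → . *], [E → . D E S], [E → . id E n], [E → . n D y], [F → . E D n], [F → . y E F], [F → y E . F] }  — shift
  I19: { [F → y E F .] }  — reduce
  I20: { [F → E D . n] }  — shift
  I21: { [F → E D n .] }  — reduce
  I22: { [D → . *], [E → . D E S], [E → . id E n], [E → . n D y], [F → . E D n], [F → . y E F], [S → E n . F] }  — shift
  I23: { [S → E n F .] }  — reduce

Every state is either a pure shift/goto state or contains exactly one complete item and nothing to shift — no conflicts. The grammar is LR(0).

Answer: Yes, the grammar is LR(0)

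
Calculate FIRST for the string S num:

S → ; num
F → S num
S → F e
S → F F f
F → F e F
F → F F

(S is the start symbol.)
FIRST sets of the non-terminals involved (from the grammar, by fixed-point iteration):
  FIRST(S) = { ';' }

To compute FIRST(S num), process the symbols left to right:
Symbol S is a non-terminal. Add FIRST(S) \ {ε} = { ';' }
S is not nullable (ε ∉ FIRST(S)), so stop here.
FIRST(S num) = { ';' }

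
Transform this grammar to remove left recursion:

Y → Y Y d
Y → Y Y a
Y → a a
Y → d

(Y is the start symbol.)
Y is directly left-recursive. The standard transformation for
  A → A α₁ | ... | A α_m | β₁ | ... | β_n
is
  A  → β₁ A' | ... | β_n A'
  A' → α₁ A' | ... | α_m A' | ε

Y → a a becomes Y → a a Y'
Y → d becomes Y → d Y'
Y → Y Y d becomes Y' → Y d Y'
Y → Y Y a becomes Y' → Y a Y'
Add Y' → ε

Resulting grammar:
Y → a a Y'
Y → d Y'
Y' → Y d Y'
Y' → Y a Y'
Y' → ε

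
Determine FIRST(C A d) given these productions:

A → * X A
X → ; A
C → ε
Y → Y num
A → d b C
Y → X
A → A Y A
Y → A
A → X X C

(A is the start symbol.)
{ '*', ';', 'd' }

FIRST sets of the non-terminals involved (from the grammar, by fixed-point iteration):
  FIRST(C) = { ε }
  FIRST(A) = { '*', ';', 'd' }

To compute FIRST(C A d), process the symbols left to right:
Symbol C is a non-terminal. Add FIRST(C) \ {ε} = { }
C is nullable (ε ∈ FIRST(C)), continue to the next symbol.
Symbol A is a non-terminal. Add FIRST(A) \ {ε} = { '*', ';', 'd' }
A is not nullable (ε ∉ FIRST(A)), so stop here.
FIRST(C A d) = { '*', ';', 'd' }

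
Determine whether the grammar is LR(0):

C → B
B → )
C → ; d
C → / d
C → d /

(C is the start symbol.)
Yes, the grammar is LR(0)

A grammar is LR(0) if no state in the canonical LR(0) collection has:
  - both a shift item (dot before a terminal) and a complete item (shift-reduce conflict), or
  - two or more complete items (reduce-reduce conflict; the accept item [C' → C .] counts as a complete item here).

Augment with C' → C and build the canonical LR(0) collection (I0 = CLOSURE({[C' → . C]}), then GOTO on every symbol after a dot until no new states appear). It has 10 states:
  I0: { [B → . )], [C → . / d], [C → . ; d], [C → . B], [C → . d /], [C' → . C] }  — shift
  I1: { [B → ) .] }  — reduce
  I2: { [C → / . d] }  — shift
  I3: { [C → ; . d] }  — shift
  I4: { [C → B .] }  — reduce
  I5: { [C' → C .] }  — accept
  I6: { [C → d . /] }  — shift
  I7: { [C → d / .] }  — reduce
  I8: { [C → ; d .] }  — reduce
  I9: { [C → / d .] }  — reduce

Every state is either a pure shift/goto state or contains exactly one complete item and nothing to shift — no conflicts. The grammar is LR(0).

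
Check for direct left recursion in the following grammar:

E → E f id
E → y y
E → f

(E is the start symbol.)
Direct left recursion occurs when N → N α for some non-terminal N (the right-hand side begins with the left-hand side itself).

E → E f id: LEFT RECURSIVE (starts with E)
E → y y: starts with y
E → f: starts with f

The grammar has direct left recursion on: E.

Answer: Yes, E is left-recursive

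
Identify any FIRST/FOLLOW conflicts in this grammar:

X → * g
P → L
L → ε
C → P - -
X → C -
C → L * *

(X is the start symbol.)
Nullable non-terminals: L, P.
L has a nullable alternative but only one production, so nothing to check.
P has a nullable alternative but only one production, so nothing to check.

C, X have no nullable alternative, so no FIRST/FOLLOW check is needed there.

No FIRST/FOLLOW conflicts found.

Answer: No FIRST/FOLLOW conflicts.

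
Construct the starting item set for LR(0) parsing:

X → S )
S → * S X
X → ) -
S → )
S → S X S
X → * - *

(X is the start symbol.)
First, augment the grammar with X' → X
I₀ = CLOSURE({ [X' → . X] }):
  [X' → . X] has the dot before X: add [X → . S )], [X → . ) -], [X → . * - *]
  [X → . S )] has the dot before S: add [S → . * S X], [S → . )], [S → . S X S]
No further items can be added.

I₀ = { [S → . )], [S → . * S X], [S → . S X S], [X → . ) -], [X → . * - *], [X → . S )], [X' → . X] }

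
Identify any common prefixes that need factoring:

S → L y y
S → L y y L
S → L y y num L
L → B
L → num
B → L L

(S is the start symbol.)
Left-factoring is needed when two productions for the same non-terminal
share a common prefix on the right-hand side.

Productions for S:
  S → L y y
  S → L y y L
  S → L y y num L
Productions for L:
  L → B
  L → num

Found common prefix 'L y y' in productions for S

Answer: Yes, S has productions with common prefix 'L y y'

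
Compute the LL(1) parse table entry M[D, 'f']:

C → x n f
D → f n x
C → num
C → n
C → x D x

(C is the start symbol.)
To find M[D, 'f'], we find productions for D where 'f' is in the predict set (PREDICT(N → α) = (FIRST(α) \ {ε}) ∪ (FOLLOW(N) if α ⇒* ε)).

D → f n x: PREDICT = { 'f' }
  'f' is in predict set, so this production goes in M[D, 'f']

M[D, 'f'] = D → f n x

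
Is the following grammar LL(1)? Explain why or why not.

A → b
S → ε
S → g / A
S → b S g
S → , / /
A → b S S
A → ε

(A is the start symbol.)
A grammar is LL(1) if for each non-terminal N with multiple productions, the predict sets of those productions are pairwise disjoint, where PREDICT(N → α) = (FIRST(α) \ {ε}) ∪ (FOLLOW(N) if α ⇒* ε).

Relevant sets:
  FOLLOW(A) = { $, ',', 'b', 'g' }
  FOLLOW(S) = { $, ',', 'b', 'g' }

For A:
  PREDICT(A → b) = { 'b' }
  PREDICT(A → b S S) = { 'b' }
  PREDICT(A → ε) = { $, ',', 'b', 'g' }
For S:
  PREDICT(S → ε) = { $, ',', 'b', 'g' }
  PREDICT(S → g '/' A) = { 'g' }
  PREDICT(S → b S g) = { 'b' }
  PREDICT(S → ',' '/' '/') = { ',' }

Conflict found: Predict set conflict for A: { 'b' }
The grammar is NOT LL(1).

Answer: No. Predict set conflict for A: { 'b' }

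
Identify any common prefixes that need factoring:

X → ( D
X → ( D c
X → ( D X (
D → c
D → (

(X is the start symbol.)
Yes, X has productions with common prefix '( D'

Left-factoring is needed when two productions for the same non-terminal
share a common prefix on the right-hand side.

Productions for X:
  X → ( D
  X → ( D c
  X → ( D X (
Productions for D:
  D → c
  D → (

Found common prefix '( D' in productions for X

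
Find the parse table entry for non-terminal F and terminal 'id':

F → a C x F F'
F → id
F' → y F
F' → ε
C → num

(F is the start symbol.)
To find M[F, 'id'], we find productions for F where 'id' is in the predict set (PREDICT(N → α) = (FIRST(α) \ {ε}) ∪ (FOLLOW(N) if α ⇒* ε)).

F → a C x F F': PREDICT = { 'a' }
F → id: PREDICT = { 'id' }
  'id' is in predict set, so this production goes in M[F, 'id']

M[F, 'id'] = F → id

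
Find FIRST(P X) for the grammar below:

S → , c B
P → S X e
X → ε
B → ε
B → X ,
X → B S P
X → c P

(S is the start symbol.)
{ ',' }

FIRST sets of the non-terminals involved (from the grammar, by fixed-point iteration):
  FIRST(P) = { ',' }

To compute FIRST(P X), process the symbols left to right:
Symbol P is a non-terminal. Add FIRST(P) \ {ε} = { ',' }
P is not nullable (ε ∉ FIRST(P)), so stop here.
FIRST(P X) = { ',' }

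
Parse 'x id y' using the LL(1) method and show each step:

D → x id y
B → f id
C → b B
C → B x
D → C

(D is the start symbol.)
Stack is shown with the top on the left.

Stack     Input     Action
--------------------------
D $       x id y $  output D → x id y
x id y $  x id y $  match 'x'
id y $    id y $    match 'id'
y $       y $       match 'y'
$         $         accept

The string is accepted.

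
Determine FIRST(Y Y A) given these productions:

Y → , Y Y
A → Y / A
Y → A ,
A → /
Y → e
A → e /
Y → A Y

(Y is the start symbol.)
{ ',', '/', 'e' }

FIRST sets of the non-terminals involved (from the grammar, by fixed-point iteration):
  FIRST(Y) = { ',', '/', 'e' }

To compute FIRST(Y Y A), process the symbols left to right:
Symbol Y is a non-terminal. Add FIRST(Y) \ {ε} = { ',', '/', 'e' }
Y is not nullable (ε ∉ FIRST(Y)), so stop here.
FIRST(Y Y A) = { ',', '/', 'e' }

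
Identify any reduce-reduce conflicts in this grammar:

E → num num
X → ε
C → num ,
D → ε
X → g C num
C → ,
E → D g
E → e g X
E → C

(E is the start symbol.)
No reduce-reduce conflicts

Augment with E' → E and build the canonical LR(0) collection (I0 = CLOSURE({[E' → . E]}), then GOTO on every symbol after a dot until no new states appear). It has 16 states:
  I0: { [C → . ,], [C → . num ,], [D → .], [E → . C], [E → . D g], [E → . e g X], [E → . num num], [E' → . E] }  — shift, reduce
  I1: { [C → , .] }  — reduce
  I2: { [E → C .] }  — reduce
  I3: { [E → D . g] }  — shift
  I4: { [E' → E .] }  — accept
  I5: { [E → e . g X] }  — shift
  I6: { [C → num . ,], [E → num . num] }  — shift
  I7: { [C → num , .] }  — reduce
  I8: { [E → num num .] }  — reduce
  I9: { [E → e g . X], [X → . g C num], [X → .] }  — shift, reduce
  I10: { [E → e g X .] }  — reduce
  I11: { [C → . ,], [C → . num ,], [X → g . C num] }  — shift
  I12: { [X → g C . num] }  — shift
  I13: { [C → num . ,] }  — shift
  I14: { [X → g C num .] }  — reduce
  I15: { [E → D g .] }  — reduce

No state contains more than one complete item.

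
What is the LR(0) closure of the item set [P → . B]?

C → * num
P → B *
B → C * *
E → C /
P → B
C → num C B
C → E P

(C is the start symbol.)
{ [B → . C * *], [C → . * num], [C → . E P], [C → . num C B], [E → . C /], [P → . B] }

Start with: [P → . B]
  [P → . B] has the dot before B: add [B → . C * *]
  [B → . C * *] has the dot before C: add [C → . * num], [C → . num C B], [C → . E P]
  [C → . E P] has the dot before E: add [E → . C /]
No further items can be added.

CLOSURE = { [B → . C * *], [C → . * num], [C → . E P], [C → . num C B], [E → . C /], [P → . B] }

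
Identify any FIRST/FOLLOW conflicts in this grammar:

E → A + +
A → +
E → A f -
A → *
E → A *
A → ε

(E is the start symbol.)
Yes. A → '+' with FOLLOW(A) on { '+' }; A → '*' with FOLLOW(A) on { '*' }

A FIRST/FOLLOW conflict occurs when a non-terminal N has a nullable alternative N → β (β ⇒* ε) and another alternative N → α with FIRST(α) ∩ FOLLOW(N) ≠ ∅: on such a lookahead the parser cannot decide between expanding α and letting N vanish via β.

Nullable non-terminals: A.

A: nullable alternative(s) A → ε; FOLLOW(A) = { '*', '+', 'f' }
  A → +: FIRST \ {ε} = { '+' } — overlaps FOLLOW(A) on { '+' }: CONFLICT
  A → *: FIRST \ {ε} = { '*' } — overlaps FOLLOW(A) on { '*' }: CONFLICT
  A → ε: FIRST \ {ε} = { } — this is the only nullable alternative, skip

E has no nullable alternative, so no FIRST/FOLLOW check is needed there.

So the grammar has 2 FIRST/FOLLOW conflicts (marked CONFLICT above).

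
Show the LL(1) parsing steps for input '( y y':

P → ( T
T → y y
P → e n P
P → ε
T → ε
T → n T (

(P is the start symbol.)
LL(1) parsing maintains a stack (initially the start symbol over $) and the input. At each step: if the stack top is a terminal, match it against the current input token; if it is a non-terminal N, replace it with the RHS of M[N, lookahead] (the unique production whose predict set contains the lookahead).

Stack is shown with the top on the left.

Stack  Input    Action
----------------------
P $    ( y y $  output P → ( T
( T $  ( y y $  match '('
T $    y y $    output T → y y
y y $  y y $    match 'y'
y $    y $      match 'y'
$      $        accept

The string is accepted.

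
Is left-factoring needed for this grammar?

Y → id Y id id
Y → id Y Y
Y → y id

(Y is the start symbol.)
Yes, Y has productions with common prefix 'id Y'

Left-factoring is needed when two productions for the same non-terminal
share a common prefix on the right-hand side.

Productions for Y:
  Y → id Y id id
  Y → id Y Y
  Y → y id

Found common prefix 'id Y' in productions for Y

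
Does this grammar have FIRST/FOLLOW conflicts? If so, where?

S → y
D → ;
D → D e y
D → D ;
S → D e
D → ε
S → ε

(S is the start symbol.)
Yes. D → ';' with FOLLOW(D) on { ';' }; D → D e y with FOLLOW(D) on { ';', 'e' }; D → D ';' with FOLLOW(D) on { ';', 'e' }

A FIRST/FOLLOW conflict occurs when a non-terminal N has a nullable alternative N → β (β ⇒* ε) and another alternative N → α with FIRST(α) ∩ FOLLOW(N) ≠ ∅: on such a lookahead the parser cannot decide between expanding α and letting N vanish via β.

Nullable non-terminals: D, S.
FIRST sets used below: FIRST(D) = { ';', 'e', ε }

D: nullable alternative(s) D → ε; FOLLOW(D) = { ';', 'e' }
  D → ;: FIRST \ {ε} = { ';' } — overlaps FOLLOW(D) on { ';' }: CONFLICT
  D → D e y: FIRST \ {ε} = { ';', 'e' } — overlaps FOLLOW(D) on { ';', 'e' }: CONFLICT
  D → D ;: FIRST \ {ε} = { ';', 'e' } — overlaps FOLLOW(D) on { ';', 'e' }: CONFLICT
  D → ε: FIRST \ {ε} = { } — this is the only nullable alternative, skip

S: nullable alternative(s) S → ε; FOLLOW(S) = { $ }
  S → y: FIRST \ {ε} = { 'y' } — disjoint from FOLLOW(S)
  S → D e: FIRST \ {ε} = { ';', 'e' } — disjoint from FOLLOW(S)
  S → ε: FIRST \ {ε} = { } — this is the only nullable alternative, skip

So the grammar has 3 FIRST/FOLLOW conflicts (marked CONFLICT above).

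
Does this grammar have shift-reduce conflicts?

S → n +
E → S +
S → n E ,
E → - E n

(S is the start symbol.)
A shift-reduce conflict occurs when an LR(0) state has both:
  - a complete (reduce) item [A → α .] (dot at the end), and
  - a shift item [B → β . c γ] (dot before a terminal).

Augment with S' → S and build the canonical LR(0) collection (I0 = CLOSURE({[S' → . S]}), then GOTO on every symbol after a dot until no new states appear). It has 11 states:
  I0: { [S → . n +], [S → . n E ,], [S' → . S] }  — shift
  I1: { [S' → S .] }  — accept
  I2: { [E → . - E n], [E → . S +], [S → . n +], [S → . n E ,], [S → n . +], [S → n . E ,] }  — shift
  I3: { [S → n + .] }  — reduce
  I4: { [E → - . E n], [E → . - E n], [E → . S +], [S → . n +], [S → . n E ,] }  — shift
  I5: { [S → n E . ,] }  — shift
  I6: { [E → S . +] }  — shift
  I7: { [E → S + .] }  — reduce
  I8: { [S → n E , .] }  — reduce
  I9: { [E → - E . n] }  — shift
  I10: { [E → - E n .] }  — reduce

No state contains both a complete item and a shift item.

Answer: No shift-reduce conflicts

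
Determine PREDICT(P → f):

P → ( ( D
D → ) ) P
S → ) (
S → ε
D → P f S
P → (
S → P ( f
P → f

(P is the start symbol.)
PREDICT(P → f) = (FIRST(RHS) \ {ε}) ∪ (FOLLOW(P) if ε ∈ FIRST(RHS), i.e. RHS ⇒* ε)
FIRST(f) = { 'f' }
ε ∉ FIRST(f), so FOLLOW(P) is not added.
PREDICT(P → f) = { 'f' }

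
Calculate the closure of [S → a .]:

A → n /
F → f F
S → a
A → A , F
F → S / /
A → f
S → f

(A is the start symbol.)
Start with: [S → a .]
The dot is at the end, so nothing is added.

CLOSURE = { [S → a .] }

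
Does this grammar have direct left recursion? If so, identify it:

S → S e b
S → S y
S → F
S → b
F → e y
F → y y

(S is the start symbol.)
Yes, S is left-recursive

Direct left recursion occurs when N → N α for some non-terminal N (the right-hand side begins with the left-hand side itself).

S → S e b: LEFT RECURSIVE (starts with S)
S → S y: LEFT RECURSIVE (starts with S)
S → F: starts with F
S → b: starts with b
F → e y: starts with e
F → y y: starts with y

The grammar has direct left recursion on: S.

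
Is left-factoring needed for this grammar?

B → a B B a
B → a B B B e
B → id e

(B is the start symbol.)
Yes, B has productions with common prefix 'a B B'

Left-factoring is needed when two productions for the same non-terminal
share a common prefix on the right-hand side.

Productions for B:
  B → a B B a
  B → a B B B e
  B → id e

Found common prefix 'a B B' in productions for B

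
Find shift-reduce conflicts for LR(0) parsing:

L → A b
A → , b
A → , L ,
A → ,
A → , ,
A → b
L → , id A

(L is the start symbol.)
Augment with L' → L and build the canonical LR(0) collection (I0 = CLOSURE({[L' → . L]}), then GOTO on every symbol after a dot until no new states appear). It has 13 states:
  I0: { [A → . , ,], [A → . , L ,], [A → . , b], [A → . ,], [A → . b], [L → . , id A], [L → . A b], [L' → . L] }  — shift
  I1: { [A → , . ,], [A → , . L ,], [A → , . b], [A → , .], [A → . , ,], [A → . , L ,], [A → . , b], [A → . ,], [A → . b], [L → , . id A], [L → . , id A], [L → . A b] }  — shift, reduce
  I2: { [L → A . b] }  — shift
  I3: { [L' → L .] }  — accept
  I4: { [A → b .] }  — reduce
  I5: { [L → A b .] }  — reduce
  I6: { [A → , , .], [A → , . ,], [A → , . L ,], [A → , . b], [A → , .], [A → . , ,], [A → . , L ,], [A → . , b], [A → . ,], [A → . b], [L → , . id A], [L → . , id A], [L → . A b] }  — shift, 2 reduces
  I7: { [A → , L . ,] }  — shift
  I8: { [A → , b .], [A → b .] }  — 2 reduces
  I9: { [A → . , ,], [A → . , L ,], [A → . , b], [A → . ,], [A → . b], [L → , id . A] }  — shift
  I10: { [A → , . ,], [A → , . L ,], [A → , . b], [A → , .], [A → . , ,], [A → . , L ,], [A → . , b], [A → . ,], [A → . b], [L → . , id A], [L → . A b] }  — shift, reduce
  I11: { [L → , id A .] }  — reduce
  I12: { [A → , L , .] }  — reduce

I1 contains reduce item [A → , .] and shift items [A → . ,], [A → . , ,], [A → , . ,], [A → . , L ,], [A → . , b], [A → , . b], [A → . b], [L → . , id A], [L → , . id A] — shift-reduce conflict.
I6 contains reduce items [A → , .], [A → , , .] and shift items [A → . ,], [A → . , ,], [A → , . ,], [A → . , L ,], [A → . , b], [A → , . b], [A → . b], [L → . , id A], [L → , . id A] — shift-reduce conflict.
I10 contains reduce item [A → , .] and shift items [A → . ,], [A → . , ,], [A → , . ,], [A → . , L ,], [A → . , b], [A → , . b], [A → . b], [L → . , id A] — shift-reduce conflict.

Answer: Yes — I1: [A → , .] vs [A → . ,]; I6: [A → , .] vs [A → . ,]; I10: [A → , .] vs [A → . ,]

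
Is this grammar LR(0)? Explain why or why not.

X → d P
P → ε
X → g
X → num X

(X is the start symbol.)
Yes, the grammar is LR(0)

Augment with X' → X and build the canonical LR(0) collection (I0 = CLOSURE({[X' → . X]}), then GOTO on every symbol after a dot until no new states appear). It has 7 states:
  I0: { [X → . d P], [X → . g], [X → . num X], [X' → . X] }  — shift
  I1: { [X' → X .] }  — accept
  I2: { [P → .], [X → d . P] }  — reduce
  I3: { [X → g .] }  — reduce
  I4: { [X → . d P], [X → . g], [X → . num X], [X → num . X] }  — shift
  I5: { [X → num X .] }  — reduce
  I6: { [X → d P .] }  — reduce

Every state is either a pure shift/goto state or contains exactly one complete item and nothing to shift — no conflicts. The grammar is LR(0).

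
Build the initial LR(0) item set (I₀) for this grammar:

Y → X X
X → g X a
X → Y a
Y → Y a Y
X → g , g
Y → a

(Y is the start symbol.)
First, augment the grammar with Y' → Y
I₀ = CLOSURE({ [Y' → . Y] }):
  [Y' → . Y] has the dot before Y: add [Y → . X X], [Y → . Y a Y], [Y → . a]
  [Y → . X X] has the dot before X: add [X → . g X a], [X → . Y a], [X → . g , g]
No further items can be added.

I₀ = { [X → . Y a], [X → . g , g], [X → . g X a], [Y → . X X], [Y → . Y a Y], [Y → . a], [Y' → . Y] }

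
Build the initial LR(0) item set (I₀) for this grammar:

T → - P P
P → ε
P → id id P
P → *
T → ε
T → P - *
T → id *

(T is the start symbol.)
{ [P → . *], [P → . id id P], [P → .], [T → . - P P], [T → . P - *], [T → . id *], [T → .], [T' → . T] }

First, augment the grammar with T' → T
I₀ = CLOSURE({ [T' → . T] }):
  [T' → . T] has the dot before T: add [T → . - P P], [T → .], [T → . P - *], [T → . id *]
  [T → . P - *] has the dot before P: add [P → .], [P → . id id P], [P → . *]
No further items can be added.

I₀ = { [P → . *], [P → . id id P], [P → .], [T → . - P P], [T → . P - *], [T → . id *], [T → .], [T' → . T] }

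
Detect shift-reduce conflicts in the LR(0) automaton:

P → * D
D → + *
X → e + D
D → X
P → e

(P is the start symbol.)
A shift-reduce conflict occurs when an LR(0) state has both:
  - a complete (reduce) item [A → α .] (dot at the end), and
  - a shift item [B → β . c γ] (dot before a terminal).

Augment with P' → P and build the canonical LR(0) collection (I0 = CLOSURE({[P' → . P]}), then GOTO on every symbol after a dot until no new states appear). It has 11 states:
  I0: { [P → . * D], [P → . e], [P' → . P] }  — shift
  I1: { [D → . + *], [D → . X], [P → * . D], [X → . e + D] }  — shift
  I2: { [P' → P .] }  — accept
  I3: { [P → e .] }  — reduce
  I4: { [D → + . *] }  — shift
  I5: { [P → * D .] }  — reduce
  I6: { [D → X .] }  — reduce
  I7: { [X → e . + D] }  — shift
  I8: { [D → . + *], [D → . X], [X → . e + D], [X → e + . D] }  — shift
  I9: { [X → e + D .] }  — reduce
  I10: { [D → + * .] }  — reduce

No state contains both a complete item and a shift item.

Answer: No shift-reduce conflicts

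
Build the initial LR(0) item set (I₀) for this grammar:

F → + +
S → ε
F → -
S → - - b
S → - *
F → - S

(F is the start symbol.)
First, augment the grammar with F' → F
I₀ = CLOSURE({ [F' → . F] }):
  [F' → . F] has the dot before F: add [F → . + +], [F → . -], [F → . - S]
No further items can be added.

I₀ = { [F → . + +], [F → . - S], [F → . -], [F' → . F] }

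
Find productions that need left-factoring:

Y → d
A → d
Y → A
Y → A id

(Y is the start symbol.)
Yes, Y has productions with common prefix 'A'

Left-factoring is needed when two productions for the same non-terminal
share a common prefix on the right-hand side.

Productions for Y:
  Y → d
  Y → A
  Y → A id

Found common prefix 'A' in productions for Y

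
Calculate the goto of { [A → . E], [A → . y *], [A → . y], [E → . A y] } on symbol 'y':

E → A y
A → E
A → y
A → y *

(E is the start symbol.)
{ [A → y . *], [A → y .] }

GOTO(I, 'y') = CLOSURE({ [A → αX.β] : [A → α.Xβ] ∈ I, X = 'y' })

Items with dot before 'y', with the dot advanced:
  [A → . y] → [A → y .]
  [A → . y *] → [A → y . *]
Closure adds nothing (no advanced item has the dot before a non-terminal).

GOTO = { [A → y . *], [A → y .] }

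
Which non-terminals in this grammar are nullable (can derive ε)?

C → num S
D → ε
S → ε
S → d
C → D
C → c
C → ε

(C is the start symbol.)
A non-terminal is nullable if it can derive ε (the empty string): either it has an ε-production, or it has a production whose right-hand side consists entirely of nullable non-terminals.

ε-productions: D → ε, S → ε, C → ε
So D, S, C are immediately nullable.
Every non-terminal is now nullable.
Nullable = { 'C', 'D', 'S' }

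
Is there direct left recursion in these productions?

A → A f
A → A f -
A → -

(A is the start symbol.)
Yes, A is left-recursive

Direct left recursion occurs when N → N α for some non-terminal N (the right-hand side begins with the left-hand side itself).

A → A f: LEFT RECURSIVE (starts with A)
A → A f -: LEFT RECURSIVE (starts with A)
A → -: starts with '-'

The grammar has direct left recursion on: A.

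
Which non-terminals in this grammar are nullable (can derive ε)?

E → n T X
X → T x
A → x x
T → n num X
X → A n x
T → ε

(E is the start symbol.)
ε-productions: T → ε
So T is immediately nullable.
No further non-terminal can be added: every production for the remaining non-terminals contains a terminal or a non-nullable non-terminal.
Nullable = { 'T' }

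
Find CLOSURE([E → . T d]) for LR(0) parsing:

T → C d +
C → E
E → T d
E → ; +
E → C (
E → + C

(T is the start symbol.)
Start with: [E → . T d]
  [E → . T d] has the dot before T: add [T → . C d +]
  [T → . C d +] has the dot before C: add [C → . E]
  [C → . E] has the dot before E: add [E → . ; +], [E → . C (], [E → . + C]
No further items can be added.

CLOSURE = { [C → . E], [E → . + C], [E → . ; +], [E → . C (], [E → . T d], [T → . C d +] }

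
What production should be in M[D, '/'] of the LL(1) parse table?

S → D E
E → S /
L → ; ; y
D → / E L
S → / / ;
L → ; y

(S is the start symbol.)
To find M[D, '/'], we find productions for D where '/' is in the predict set (PREDICT(N → α) = (FIRST(α) \ {ε}) ∪ (FOLLOW(N) if α ⇒* ε)).

D → / E L: PREDICT = { '/' }
  '/' is in predict set, so this production goes in M[D, '/']

M[D, '/'] = D → / E L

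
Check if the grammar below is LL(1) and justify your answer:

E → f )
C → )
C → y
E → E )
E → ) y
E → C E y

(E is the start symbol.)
No. Predict set conflict for E: { 'f' }

A grammar is LL(1) if for each non-terminal N with multiple productions, the predict sets of those productions are pairwise disjoint, where PREDICT(N → α) = (FIRST(α) \ {ε}) ∪ (FOLLOW(N) if α ⇒* ε).

Relevant sets:
  FIRST(E) = { ')', 'f', 'y' }
  FIRST(C) = { ')', 'y' }

For E:
  PREDICT(E → f ')') = { 'f' }
  PREDICT(E → E ')') = { ')', 'f', 'y' }
  PREDICT(E → ')' y) = { ')' }
  PREDICT(E → C E y) = { ')', 'y' }
For C:
  PREDICT(C → ')') = { ')' }
  PREDICT(C → y) = { 'y' }

Conflict found: Predict set conflict for E: { 'f' }
The grammar is NOT LL(1).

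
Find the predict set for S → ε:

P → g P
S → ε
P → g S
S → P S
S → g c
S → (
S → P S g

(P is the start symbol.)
PREDICT(S → ε) = (FIRST(RHS) \ {ε}) ∪ (FOLLOW(S) if ε ∈ FIRST(RHS), i.e. RHS ⇒* ε)
The right-hand side is ε (FIRST(ε) = { ε }), so the predict set is FOLLOW(S) = { $, '(', 'g' }
PREDICT(S → ε) = { $, '(', 'g' }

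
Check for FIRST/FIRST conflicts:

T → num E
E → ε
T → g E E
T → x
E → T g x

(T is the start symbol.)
No FIRST/FIRST conflicts.

FIRST sets of the non-terminals at (or reachable through a nullable prefix from) the front of some alternative:
  FIRST(T) = { 'g', 'num', 'x' }

Productions for T:
  T → num E: FIRST = { 'num' }
  T → g E E: FIRST = { 'g' }
  T → x: FIRST = { 'x' }
Productions for E:
  E → ε: FIRST = { ε }
  E → T g x: FIRST = { 'g', 'num', 'x' }

All alternatives of each non-terminal have pairwise disjoint FIRST sets.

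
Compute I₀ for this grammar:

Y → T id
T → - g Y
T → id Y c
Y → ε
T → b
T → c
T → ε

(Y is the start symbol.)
First, augment the grammar with Y' → Y
I₀ = CLOSURE({ [Y' → . Y] }):
  [Y' → . Y] has the dot before Y: add [Y → . T id], [Y → .]
  [Y → . T id] has the dot before T: add [T → . - g Y], [T → . id Y c], [T → . b], [T → . c], [T → .]
No further items can be added.

I₀ = { [T → . - g Y], [T → . b], [T → . c], [T → . id Y c], [T → .], [Y → . T id], [Y → .], [Y' → . Y] }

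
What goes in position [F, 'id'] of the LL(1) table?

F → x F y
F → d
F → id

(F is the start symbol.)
F → id

To find M[F, 'id'], we find productions for F where 'id' is in the predict set (PREDICT(N → α) = (FIRST(α) \ {ε}) ∪ (FOLLOW(N) if α ⇒* ε)).

F → x F y: PREDICT = { 'x' }
F → d: PREDICT = { 'd' }
F → id: PREDICT = { 'id' }
  'id' is in predict set, so this production goes in M[F, 'id']

M[F, 'id'] = F → id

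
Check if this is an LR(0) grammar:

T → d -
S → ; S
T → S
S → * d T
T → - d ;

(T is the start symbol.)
A grammar is LR(0) if no state in the canonical LR(0) collection has:
  - both a shift item (dot before a terminal) and a complete item (shift-reduce conflict), or
  - two or more complete items (reduce-reduce conflict; the accept item [T' → T .] counts as a complete item here).

Augment with T' → T and build the canonical LR(0) collection (I0 = CLOSURE({[T' → . T]}), then GOTO on every symbol after a dot until no new states appear). It has 13 states:
  I0: { [S → . * d T], [S → . ; S], [T → . - d ;], [T → . S], [T → . d -], [T' → . T] }  — shift
  I1: { [S → * . d T] }  — shift
  I2: { [T → - . d ;] }  — shift
  I3: { [S → . * d T], [S → . ; S], [S → ; . S] }  — shift
  I4: { [T → S .] }  — reduce
  I5: { [T' → T .] }  — accept
  I6: { [T → d . -] }  — shift
  I7: { [T → d - .] }  — reduce
  I8: { [S → ; S .] }  — reduce
  I9: { [T → - d . ;] }  — shift
  I10: { [T → - d ; .] }  — reduce
  I11: { [S → * d . T], [S → . * d T], [S → . ; S], [T → . - d ;], [T → . S], [T → . d -] }  — shift
  I12: { [S → * d T .] }  — reduce

Every state is either a pure shift/goto state or contains exactly one complete item and nothing to shift — no conflicts. The grammar is LR(0).

Answer: Yes, the grammar is LR(0)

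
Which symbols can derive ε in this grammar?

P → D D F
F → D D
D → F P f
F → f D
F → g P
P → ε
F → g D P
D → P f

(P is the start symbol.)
{ 'P' }

A non-terminal is nullable if it can derive ε (the empty string): either it has an ε-production, or it has a production whose right-hand side consists entirely of nullable non-terminals.

ε-productions: P → ε
So P is immediately nullable.
No further non-terminal can be added: every production for the remaining non-terminals contains a terminal or a non-nullable non-terminal.
Nullable = { 'P' }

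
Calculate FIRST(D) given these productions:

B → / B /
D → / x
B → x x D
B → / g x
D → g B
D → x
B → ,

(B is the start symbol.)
To compute FIRST(D), examine every production with D on the left-hand side, reading each right-hand side left to right until a non-nullable symbol is reached.

From D → / x:
  - '/' is a terminal: add '/' and stop
From D → g B:
  - g is a terminal: add 'g' and stop
From D → x:
  - x is a terminal: add 'x' and stop

Collecting: FIRST(D) = { '/', 'g', 'x' }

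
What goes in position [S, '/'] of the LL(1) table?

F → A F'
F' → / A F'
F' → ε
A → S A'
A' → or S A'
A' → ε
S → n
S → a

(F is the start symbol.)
Empty (error entry)

To find M[S, '/'], we find productions for S where '/' is in the predict set (PREDICT(N → α) = (FIRST(α) \ {ε}) ∪ (FOLLOW(N) if α ⇒* ε)).

S → n: PREDICT = { 'n' }
S → a: PREDICT = { 'a' }

M[S, '/'] is empty (no production applies)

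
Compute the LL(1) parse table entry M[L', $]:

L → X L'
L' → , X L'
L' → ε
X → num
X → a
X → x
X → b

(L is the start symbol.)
L' → ε

To find M[L', $], we find productions for L' where $ is in the predict set (PREDICT(N → α) = (FIRST(α) \ {ε}) ∪ (FOLLOW(N) if α ⇒* ε)).

Relevant sets:
  FOLLOW(L') = { $ }

L' → , X L': PREDICT = { ',' }
L' → ε: PREDICT = { $ }
  $ is in predict set, so this production goes in M[L', $]

M[L', $] = L' → ε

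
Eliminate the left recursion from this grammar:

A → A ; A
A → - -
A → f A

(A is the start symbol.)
A → - - A'
A → f A A'
A' → ; A A'
A' → ε

A is directly left-recursive. The standard transformation for
  A → A α₁ | ... | A α_m | β₁ | ... | β_n
is
  A  → β₁ A' | ... | β_n A'
  A' → α₁ A' | ... | α_m A' | ε

A → - - becomes A → - - A'
A → f A becomes A → f A A'
A → A ; A becomes A' → ; A A'
Add A' → ε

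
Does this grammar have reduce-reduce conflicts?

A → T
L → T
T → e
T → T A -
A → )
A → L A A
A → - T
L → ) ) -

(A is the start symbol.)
Yes — I5: [A → T .] vs [L → T .]

Augment with A' → A and build the canonical LR(0) collection (I0 = CLOSURE({[A' → . A]}), then GOTO on every symbol after a dot until no new states appear). It has 14 states:
  I0: { [A → . )], [A → . - T], [A → . L A A], [A → . T], [A' → . A], [L → . ) ) -], [L → . T], [T → . T A -], [T → . e] }  — shift
  I1: { [A → ) .], [L → ) . ) -] }  — shift, reduce
  I2: { [A → - . T], [T → . T A -], [T → . e] }  — shift
  I3: { [A' → A .] }  — accept
  I4: { [A → . )], [A → . - T], [A → . L A A], [A → . T], [A → L . A A], [L → . ) ) -], [L → . T], [T → . T A -], [T → . e] }  — shift
  I5: { [A → . )], [A → . - T], [A → . L A A], [A → . T], [A → T .], [L → . ) ) -], [L → . T], [L → T .], [T → . T A -], [T → . e], [T → T . A -] }  — shift, 2 reduces
  I6: { [T → e .] }  — reduce
  I7: { [T → T A . -] }  — shift
  I8: { [T → T A - .] }  — reduce
  I9: { [A → . )], [A → . - T], [A → . L A A], [A → . T], [A → L A . A], [L → . ) ) -], [L → . T], [T → . T A -], [T → . e] }  — shift
  I10: { [A → L A A .] }  — reduce
  I11: { [A → - T .], [A → . )], [A → . - T], [A → . L A A], [A → . T], [L → . ) ) -], [L → . T], [T → . T A -], [T → . e], [T → T . A -] }  — shift, reduce
  I12: { [L → ) ) . -] }  — shift
  I13: { [L → ) ) - .] }  — reduce

I5 contains complete items [A → T .], [L → T .] — reduce-reduce conflict.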